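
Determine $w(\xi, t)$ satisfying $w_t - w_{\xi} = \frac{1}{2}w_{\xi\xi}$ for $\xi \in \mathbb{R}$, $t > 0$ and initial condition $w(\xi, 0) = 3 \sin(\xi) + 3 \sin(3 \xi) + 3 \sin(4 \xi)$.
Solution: Moving frame: $\eta = \xi + t$, $\sigma = t$, $w = u(\eta,\sigma)$, so $w_t = u_{\sigma} + u_{\eta}$ and $w_{\xi\xi} = u_{\eta\eta}$.
Hence $w_t - w_{\xi} = u_{\sigma}$ and the PDE becomes the heat equation $u_{\sigma} = \frac{1}{2}u_{\eta\eta}$ on $\eta \in \mathbb{R}$.
Initial data: $u(\eta,0) = w(\eta,0) = 3 \sin(\eta) + 3 \sin(3 \eta) + 3 \sin(4 \eta)$. Each mode $\sin(n\eta)$ decays as $e^{-n^2\sigma/2}$ on $\mathbb{R}$, so $u(\eta,\sigma) = \sum c_n e^{-n^2\sigma/2} \sin(n\eta)$ with $c_1=3, c_3=3, c_4=3$: $u(\eta,\sigma) = 3 e^{-8 \sigma} \sin(4 \eta) + 3 e^{-\sigma/2} \sin(\eta) + 3 e^{-9 \sigma/2} \sin(3 \eta)$.
Substituting back: $w(\xi,t) = u(\xi + t, t)$.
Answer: $w(\xi, t) = 3 e^{-8 t} \sin(4 \xi + 4 t) + 3 e^{-t/2} \sin(\xi + t) + 3 e^{-9 t/2} \sin(3 \xi + 3 t)$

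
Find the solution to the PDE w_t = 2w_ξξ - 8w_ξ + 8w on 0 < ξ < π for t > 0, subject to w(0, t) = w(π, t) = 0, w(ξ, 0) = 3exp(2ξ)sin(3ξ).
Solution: Substitute w = exp(2ξ)u, i.e. u = exp(-2ξ)w.
By the product rule, w_ξ = exp(2ξ)(u_ξ + 2u), w_ξξ = exp(2ξ)(u_ξξ + 4u_ξ + 4u), w_t = exp(2ξ)u_t.
Substituting into the PDE and dividing by exp(2ξ): u_t = 2(u_ξξ + 4u_ξ + 4u) - 8(u_ξ + 2u) + 8u.
The lower-order terms cancel, leaving the standard heat equation u_t = 2u_ξξ.
Initial data for u: u(ξ,0) = exp(-2ξ)w(ξ,0) = 3sin(3ξ). The boundary conditions carry over: u(0,t) = u(π,t) = 0.
Solve for u:
  Using separation of variables u = X(ξ)T(t):
  Eigenfunctions: sin(nξ), n = 1, 2, 3, ...
  General solution: u(ξ, t) = Σ c_n sin(nξ) exp(-2n² t)
  Matching u(ξ,0) = 3sin(3ξ) term by term: c_3=3.
Hence u(ξ,t) = 3exp(-18t)sin(3ξ).
Transform back: w(ξ,t) = exp(2ξ)u(ξ,t).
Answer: w(ξ, t) = 3exp(-18t)exp(2ξ)sin(3ξ)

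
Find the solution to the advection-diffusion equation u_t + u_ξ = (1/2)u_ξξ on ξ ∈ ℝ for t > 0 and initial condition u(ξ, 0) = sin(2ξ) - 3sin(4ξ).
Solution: Moving frame: η = ξ - t, σ = t, u = w(η,σ), so u_t = w_σ - w_η and u_ξξ = w_ηη.
Hence u_t + u_ξ = w_σ and the PDE becomes the heat equation w_σ = (1/2)w_ηη on η ∈ ℝ.
Initial data: w(η,0) = u(η,0) = sin(2η) - 3sin(4η). Each mode sin(nη) decays as exp(-n²σ/2) on ℝ, so w(η,σ) = Σ c_n exp(-n²σ/2) sin(nη) with c_2=1, c_4=-3: w(η,σ) = exp(-2σ)sin(2η) - 3exp(-8σ)sin(4η).
Substituting back: u(ξ,t) = w(ξ - t, t).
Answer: u(ξ, t) = -exp(-2t)sin(2t - 2ξ) + 3exp(-8t)sin(4t - 4ξ)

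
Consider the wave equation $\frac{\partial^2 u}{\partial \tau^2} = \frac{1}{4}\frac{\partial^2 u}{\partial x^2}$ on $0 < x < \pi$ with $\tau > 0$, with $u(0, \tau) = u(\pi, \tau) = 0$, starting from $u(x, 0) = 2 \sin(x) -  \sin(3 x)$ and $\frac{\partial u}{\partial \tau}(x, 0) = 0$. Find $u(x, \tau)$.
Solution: Using separation of variables $u = X(x)T(\tau)$:
Eigenfunctions: $\sin(nx)$, $n = 1, 2, 3, \ldots$
General solution: $u(x, \tau) = \sum [A_n \cos(n \tau/2) + B_n \sin(n \tau/2)] \sin(nx)$
From $u(x,0) = 2 \sin(x) - \sin(3 x)$: $A_1=2, A_3=-1$. From $u_{\tau}(x,0) = 0$: all $B_n = 0$.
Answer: $u(x, \tau) = 2 \sin(x) \cos(\tau/2) -  \sin(3 x) \cos(3 \tau/2)$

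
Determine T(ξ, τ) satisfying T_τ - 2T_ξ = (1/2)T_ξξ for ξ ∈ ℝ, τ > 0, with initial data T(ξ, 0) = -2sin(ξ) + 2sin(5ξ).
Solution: Change to a moving frame: let η = ξ + 2τ, σ = τ and write T(ξ,τ) = u(η,σ).
By the chain rule T_τ = u_σ + 2u_η, T_ξ = u_η, T_ξξ = u_ηη.
Then T_τ - 2T_ξ = u_σ: the advection term cancels and the PDE becomes the heat equation u_σ = (1/2)u_ηη on η ∈ ℝ.
Initial data: u(η,0) = T(η,0) = -2sin(η) + 2sin(5η).
On η ∈ ℝ each mode satisfies (sin(nη))″ = -n² sin(nη), so exp(-n²σ/2) sin(nη) solves the heat equation; by superposition u(η,σ) = Σ c_n exp(-n²σ/2) sin(nη).
Reading off the coefficients: c_1=-2, c_5=2, so u(η,σ) = -2exp(-σ/2)sin(η) + 2exp(-25σ/2)sin(5η).
Substituting back η = ξ + 2τ, σ = τ: T(ξ,τ) = u(ξ + 2τ, τ).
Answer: T(ξ, τ) = -2exp(-τ/2)sin(ξ + 2τ) + 2exp(-25τ/2)sin(5ξ + 10τ)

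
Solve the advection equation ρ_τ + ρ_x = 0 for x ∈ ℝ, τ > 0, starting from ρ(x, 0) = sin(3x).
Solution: By method of characteristics (waves move right with speed 1):
Along characteristics x - τ = const, ρ is constant, so ρ(x,τ) = f(x - τ) with f = ρ(·, 0).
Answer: ρ(x, τ) = sin(3x - 3τ)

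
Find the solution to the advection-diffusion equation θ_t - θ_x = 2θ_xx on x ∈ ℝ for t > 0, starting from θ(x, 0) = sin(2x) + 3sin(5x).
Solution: Moving frame: η = x + t, σ = t, θ = u(η,σ), so θ_t = u_σ + u_η and θ_xx = u_ηη.
Hence θ_t - θ_x = u_σ and the PDE becomes the heat equation u_σ = 2u_ηη on η ∈ ℝ.
Initial data: u(η,0) = θ(η,0) = sin(2η) + 3sin(5η). Each mode sin(nη) decays as exp(-2n²σ) on ℝ, so u(η,σ) = Σ c_n exp(-2n²σ) sin(nη) with c_2=1, c_5=3: u(η,σ) = exp(-8σ)sin(2η) + 3exp(-50σ)sin(5η).
Substituting back: θ(x,t) = u(x + t, t).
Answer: θ(x, t) = exp(-8t)sin(2t + 2x) + 3exp(-50t)sin(5t + 5x)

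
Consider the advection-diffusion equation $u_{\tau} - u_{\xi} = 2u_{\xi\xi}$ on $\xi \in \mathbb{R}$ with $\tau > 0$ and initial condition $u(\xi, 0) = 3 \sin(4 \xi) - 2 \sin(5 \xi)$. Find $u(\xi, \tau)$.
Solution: Moving frame: $\eta = \xi + \tau$, $\sigma = \tau$, $u = w(\eta,\sigma)$, so $u_{\tau} = w_{\sigma} + w_{\eta}$ and $u_{\xi\xi} = w_{\eta\eta}$.
Hence $u_{\tau} - u_{\xi} = w_{\sigma}$ and the PDE becomes the heat equation $w_{\sigma} = 2w_{\eta\eta}$ on $\eta \in \mathbb{R}$.
Initial data: $w(\eta,0) = u(\eta,0) = 3 \sin(4 \eta) - 2 \sin(5 \eta)$. Each mode $\sin(n\eta)$ decays as $e^{-2n^2\sigma}$ on $\mathbb{R}$, so $w(\eta,\sigma) = \sum c_n e^{-2n^2\sigma} \sin(n\eta)$ with $c_4=3, c_5=-2$: $w(\eta,\sigma) = 3 e^{-32 \sigma} \sin(4 \eta) - 2 e^{-50 \sigma} \sin(5 \eta)$.
Substituting back: $u(\xi,\tau) = w(\xi + \tau, \tau)$.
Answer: $u(\xi, \tau) = 3 e^{-32 \tau} \sin(4 \tau + 4 \xi) - 2 e^{-50 \tau} \sin(5 \tau + 5 \xi)$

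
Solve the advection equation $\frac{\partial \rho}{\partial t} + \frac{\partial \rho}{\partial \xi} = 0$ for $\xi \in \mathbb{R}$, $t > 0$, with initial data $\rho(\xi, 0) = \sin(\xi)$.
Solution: By method of characteristics (waves move right with speed 1):
Along characteristics $\xi - t =$ const, $\rho$ is constant, so $\rho(\xi,t) = f(\xi - t)$ with $f = \rho( \cdot , 0)$.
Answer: $\rho(\xi, t) = \sin(\xi - t)$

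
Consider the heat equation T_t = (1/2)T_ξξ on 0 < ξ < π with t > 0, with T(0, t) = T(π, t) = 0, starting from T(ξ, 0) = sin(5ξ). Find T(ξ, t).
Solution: Using separation of variables T = X(ξ)G(t):
Eigenfunctions: sin(nξ), n = 1, 2, 3, ...
General solution: T(ξ, t) = Σ c_n sin(nξ) exp(-n² t/2)
Matching T(ξ,0) = sin(5ξ) term by term: c_5=1.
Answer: T(ξ, t) = exp(-25t/2)sin(5ξ)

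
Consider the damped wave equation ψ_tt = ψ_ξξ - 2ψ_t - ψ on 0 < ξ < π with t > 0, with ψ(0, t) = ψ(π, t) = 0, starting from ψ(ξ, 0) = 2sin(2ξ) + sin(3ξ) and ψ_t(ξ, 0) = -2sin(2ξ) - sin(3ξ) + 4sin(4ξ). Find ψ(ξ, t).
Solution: Substitute ψ = exp(-t)u, i.e. u = exp(t)ψ.
By the product rule, ψ_t = exp(-t)(u_t - u), ψ_tt = exp(-t)(u_tt - 2u_t + u), ψ_ξξ = exp(-t)u_ξξ.
Substituting into the PDE and dividing by exp(-t): u_tt - 2u_t + u = u_ξξ - 2(u_t - u) - u.
The lower-order terms cancel, leaving the standard wave equation u_tt = u_ξξ.
Initial data for u: u(ξ,0) = ψ(ξ,0) = 2sin(2ξ) + sin(3ξ); u_t(ξ,0) = ψ_t(ξ,0) + ψ(ξ,0) = 4sin(4ξ). The boundary conditions carry over: u(0,t) = u(π,t) = 0.
Solve for u:
  Using separation of variables u = X(ξ)T(t):
  Eigenfunctions: sin(nξ), n = 1, 2, 3, ...
  General solution: u(ξ, t) = Σ [A_n cos(n t) + B_n sin(n t)] sin(nξ)
  From u(ξ,0) = 2sin(2ξ) + sin(3ξ): A_2=2, A_3=1. From u_t(ξ,0) = 4sin(4ξ), using u_t(ξ,0) = Σ ω_n B_n sin(nξ) with ω_n = n: B_4 = 4/4 = 1.
Hence u(ξ,t) = sin(4t)sin(4ξ) + 2sin(2ξ)cos(2t) + sin(3ξ)cos(3t).
Transform back: ψ(ξ,t) = exp(-t)u(ξ,t).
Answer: ψ(ξ, t) = exp(-t)sin(4t)sin(4ξ) + 2exp(-t)sin(2ξ)cos(2t) + exp(-t)sin(3ξ)cos(3t)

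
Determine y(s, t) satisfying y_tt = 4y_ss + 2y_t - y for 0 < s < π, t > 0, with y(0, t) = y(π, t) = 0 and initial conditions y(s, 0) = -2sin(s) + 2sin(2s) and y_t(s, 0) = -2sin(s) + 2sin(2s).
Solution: Substitute y = exp(t)u, i.e. u = exp(-t)y.
By the product rule, y_t = exp(t)(u_t + u), y_tt = exp(t)(u_tt + 2u_t + u), y_ss = exp(t)u_ss.
Substituting into the PDE and dividing by exp(t): u_tt + 2u_t + u = 4u_ss + 2(u_t + u) - u.
The lower-order terms cancel, leaving the standard wave equation u_tt = 4u_ss.
Initial data for u: u(s,0) = y(s,0) = -2sin(s) + 2sin(2s); u_t(s,0) = y_t(s,0) - y(s,0) = 0. The boundary conditions carry over: u(0,t) = u(π,t) = 0.
Solve for u:
  Using separation of variables u = X(s)T(t):
  Eigenfunctions: sin(ns), n = 1, 2, 3, ...
  General solution: u(s, t) = Σ [A_n cos(2n t) + B_n sin(2n t)] sin(ns)
  From u(s,0) = -2sin(s) + 2sin(2s): A_1=-2, A_2=2. From u_t(s,0) = 0: all B_n = 0.
Hence u(s,t) = -2sin(s)cos(2t) + 2sin(2s)cos(4t).
Transform back: y(s,t) = exp(t)u(s,t).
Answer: y(s, t) = -2exp(t)sin(s)cos(2t) + 2exp(t)sin(2s)cos(4t)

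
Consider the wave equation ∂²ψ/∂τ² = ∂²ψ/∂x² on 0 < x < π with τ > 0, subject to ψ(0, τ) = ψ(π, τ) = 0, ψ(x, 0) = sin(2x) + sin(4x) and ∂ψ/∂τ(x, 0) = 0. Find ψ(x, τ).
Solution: Using separation of variables ψ = X(x)T(τ):
Eigenfunctions: sin(nx), n = 1, 2, 3, ...
General solution: ψ(x, τ) = Σ [A_n cos(n τ) + B_n sin(n τ)] sin(nx)
From ψ(x,0) = sin(2x) + sin(4x): A_2=1, A_4=1. From ψ_τ(x,0) = 0: all B_n = 0.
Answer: ψ(x, τ) = sin(2x)cos(2τ) + sin(4x)cos(4τ)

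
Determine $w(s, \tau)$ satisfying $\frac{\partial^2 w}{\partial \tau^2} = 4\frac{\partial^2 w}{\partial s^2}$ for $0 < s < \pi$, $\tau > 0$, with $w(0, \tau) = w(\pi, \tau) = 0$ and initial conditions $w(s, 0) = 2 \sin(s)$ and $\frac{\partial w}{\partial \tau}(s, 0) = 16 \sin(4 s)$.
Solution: Using separation of variables $w = X(s)T(\tau)$:
Eigenfunctions: $\sin(ns)$, $n = 1, 2, 3, \ldots$
General solution: $w(s, \tau) = \sum [A_n \cos(2n \tau) + B_n \sin(2n \tau)] \sin(ns)$
From $w(s,0) = 2 \sin(s)$: $A_1=2$. From $w_{\tau}(s,0) = 16 \sin(4 s)$, using $w_{\tau}(s,0) = \sum \omega_n B_n \sin(ns)$ with $\omega_n = 2n$: $B_4 = 16/8 = 2$.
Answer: $w(s, \tau) = 2 \sin(8 \tau) \sin(4 s) + 2 \sin(s) \cos(2 \tau)$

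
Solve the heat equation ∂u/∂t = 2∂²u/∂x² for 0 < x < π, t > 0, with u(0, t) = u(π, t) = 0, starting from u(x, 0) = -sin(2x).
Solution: Using separation of variables u = X(x)T(t):
Eigenfunctions: sin(nx), n = 1, 2, 3, ...
General solution: u(x, t) = Σ c_n sin(nx) exp(-2n² t)
Matching u(x,0) = -sin(2x) term by term: c_2=-1.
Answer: u(x, t) = -exp(-8t)sin(2x)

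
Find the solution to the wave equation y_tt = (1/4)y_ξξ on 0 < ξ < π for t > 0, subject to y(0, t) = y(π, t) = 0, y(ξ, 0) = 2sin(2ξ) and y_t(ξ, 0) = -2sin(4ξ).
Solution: Separating variables: y = Σ [A_n cos(ω_n t) + B_n sin(ω_n t)] sin(nξ), ω_n = n/2. From ICs (B_n = velocity coefficient / ω_n): A_2=2, B_4=-1.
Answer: y(ξ, t) = -sin(2t)sin(4ξ) + 2sin(2ξ)cos(t)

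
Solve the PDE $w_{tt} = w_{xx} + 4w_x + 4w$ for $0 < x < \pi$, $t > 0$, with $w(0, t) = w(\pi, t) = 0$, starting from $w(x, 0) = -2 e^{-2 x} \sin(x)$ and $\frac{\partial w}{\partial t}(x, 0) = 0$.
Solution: Substitute $w = e^{-2x}u$.
Then $w_x = e^{-2x}(u_x - 2u)$, $w_{xx} = e^{-2x}(u_{xx} - 4u_x + 4u)$, $w_{tt} = e^{-2x}u_{tt}$; substituting and dividing by $e^{-2x}$, the lower-order terms cancel: $u_{tt} = u_{xx}$ (standard wave equation).
Data for $u$: $u(x,0) = e^{2x}w(x,0) = -2 \sin(x)$; $u_t(x,0) = e^{2x}w_t(x,0) = 0$. The boundary conditions carry over: $u(0,t) = u(\pi,t) = 0$.
Separating variables: $u = \sum [A_n \cos(\omega_n t) + B_n \sin(\omega_n t)] \sin(nx)$, $\omega_n = n$. From ICs: $A_1=-2$.
So $u(x,t) = -2 \sin(x) \cos(t)$, and $w(x,t) = e^{-2x}u(x,t)$.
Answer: $w(x, t) = -2 e^{-2 x} \sin(x) \cos(t)$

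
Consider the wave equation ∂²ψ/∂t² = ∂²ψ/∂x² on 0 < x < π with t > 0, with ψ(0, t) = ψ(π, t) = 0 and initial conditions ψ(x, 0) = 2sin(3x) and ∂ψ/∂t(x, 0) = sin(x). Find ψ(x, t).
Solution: Using separation of variables ψ = X(x)T(t):
Eigenfunctions: sin(nx), n = 1, 2, 3, ...
General solution: ψ(x, t) = Σ [A_n cos(n t) + B_n sin(n t)] sin(nx)
From ψ(x,0) = 2sin(3x): A_3=2. From ψ_t(x,0) = sin(x), using ψ_t(x,0) = Σ ω_n B_n sin(nx) with ω_n = n: B_1 = 1/1 = 1.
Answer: ψ(x, t) = sin(t)sin(x) + 2sin(3x)cos(3t)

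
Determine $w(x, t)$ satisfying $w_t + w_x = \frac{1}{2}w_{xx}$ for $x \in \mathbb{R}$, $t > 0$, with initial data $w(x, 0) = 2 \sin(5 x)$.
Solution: Moving frame: $\eta = x - t$, $\sigma = t$, $w = u(\eta,\sigma)$, so $w_t = u_{\sigma} - u_{\eta}$ and $w_{xx} = u_{\eta\eta}$.
Hence $w_t + w_x = u_{\sigma}$ and the PDE becomes the heat equation $u_{\sigma} = \frac{1}{2}u_{\eta\eta}$ on $\eta \in \mathbb{R}$.
Initial data: $u(\eta,0) = w(\eta,0) = 2 \sin(5 \eta)$. Each mode $\sin(n\eta)$ decays as $e^{-n^2\sigma/2}$ on $\mathbb{R}$, so $u(\eta,\sigma) = \sum c_n e^{-n^2\sigma/2} \sin(n\eta)$ with $c_5=2$: $u(\eta,\sigma) = 2 e^{-25 \sigma/2} \sin(5 \eta)$.
Substituting back: $w(x,t) = u(x - t, t)$.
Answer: $w(x, t) = -2 e^{-25 t/2} \sin(5 t - 5 x)$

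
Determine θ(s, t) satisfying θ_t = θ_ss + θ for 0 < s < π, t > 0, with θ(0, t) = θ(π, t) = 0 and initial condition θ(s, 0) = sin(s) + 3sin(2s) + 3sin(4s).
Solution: Substitute θ = exp(t)u.
Then θ_t = exp(t)(u_t + u), θ_ss = exp(t)u_ss; substituting and dividing by exp(t), the lower-order terms cancel: u_t = u_ss (standard heat equation).
Data for u: u(s,0) = θ(s,0) = sin(s) + 3sin(2s) + 3sin(4s). The boundary conditions carry over: u(0,t) = u(π,t) = 0.
Separating variables: u = Σ c_n exp(-n²t) sin(ns). From u(s,0) = sin(s) + 3sin(2s) + 3sin(4s): c_1=1, c_2=3, c_4=3.
So u(s,t) = exp(-t)sin(s) + 3exp(-4t)sin(2s) + 3exp(-16t)sin(4s), and θ(s,t) = exp(t)u(s,t).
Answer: θ(s, t) = sin(s) + 3exp(-3t)sin(2s) + 3exp(-15t)sin(4s)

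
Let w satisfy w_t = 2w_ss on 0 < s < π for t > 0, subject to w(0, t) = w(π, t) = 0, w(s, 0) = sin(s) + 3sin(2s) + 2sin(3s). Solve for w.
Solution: Separating variables: w = Σ c_n exp(-2n²t) sin(ns). From w(s,0) = sin(s) + 3sin(2s) + 2sin(3s): c_1=1, c_2=3, c_3=2.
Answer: w(s, t) = exp(-2t)sin(s) + 3exp(-8t)sin(2s) + 2exp(-18t)sin(3s)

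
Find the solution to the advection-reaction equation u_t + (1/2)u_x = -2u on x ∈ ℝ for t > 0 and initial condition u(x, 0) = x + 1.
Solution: Substitute u = exp(-2t)w, i.e. w = exp(2t)u.
By the product rule, u_t = exp(-2t)(w_t - 2w), u_x = exp(-2t)w_x.
Substituting into the PDE and dividing by exp(-2t): w_t - 2w + (1/2)w_x = -2w.
The lower-order terms cancel, leaving the standard advection equation w_t + (1/2)w_x = 0.
Initial data for w: w(x,0) = u(x,0) = x + 1.
Solve for w:
  By method of characteristics (waves move right with speed 1/2):
  Along characteristics x - (1/2)t = const, w is constant, so w(x,t) = f(x - (1/2)t) with f = w(·, 0).
Hence w(x,t) = -(1/2)t + x + 1.
Transform back: u(x,t) = exp(-2t)w(x,t).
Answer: u(x, t) = -(1/2)texp(-2t) + xexp(-2t) + exp(-2t)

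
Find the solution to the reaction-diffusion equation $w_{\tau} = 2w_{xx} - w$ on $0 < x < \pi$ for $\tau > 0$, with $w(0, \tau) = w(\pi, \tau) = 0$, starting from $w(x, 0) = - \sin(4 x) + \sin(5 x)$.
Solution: Substitute $w = e^{-\tau}u$, i.e. $u = e^{\tau}w$.
By the product rule, $w_{\tau} = e^{-\tau}(u_{\tau} - u)$, $w_{xx} = e^{-\tau}u_{xx}$.
Substituting into the PDE and dividing by $e^{-\tau}$: $u_{\tau} - u = 2u_{xx} - u$.
The lower-order terms cancel, leaving the standard heat equation $u_{\tau} = 2u_{xx}$.
Initial data for $u$: $u(x,0) = w(x,0) = - \sin(4 x) + \sin(5 x)$. The boundary conditions carry over: $u(0,\tau) = u(\pi,\tau) = 0$.
Solve for $u$:
  Using separation of variables $u = X(x)T(\tau)$:
  Eigenfunctions: $\sin(nx)$, $n = 1, 2, 3, \ldots$
  General solution: $u(x, \tau) = \sum c_n \sin(nx) e^{-2n^2 \tau}$
  Matching $u(x,0) = - \sin(4 x) + \sin(5 x)$ term by term: $c_4=-1, c_5=1$.
Hence $u(x,\tau) = - e^{-32 \tau} \sin(4 x) + e^{-50 \tau} \sin(5 x)$.
Transform back: $w(x,\tau) = e^{-\tau}u(x,\tau)$.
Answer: $w(x, \tau) = - e^{-33 \tau} \sin(4 x) + e^{-51 \tau} \sin(5 x)$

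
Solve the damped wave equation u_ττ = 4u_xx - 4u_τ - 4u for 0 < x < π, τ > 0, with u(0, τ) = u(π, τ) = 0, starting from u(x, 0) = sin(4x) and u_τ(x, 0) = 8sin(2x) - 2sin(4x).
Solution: Substitute u = exp(-2τ)w, i.e. w = exp(2τ)u.
By the product rule, u_τ = exp(-2τ)(w_τ - 2w), u_ττ = exp(-2τ)(w_ττ - 4w_τ + 4w), u_xx = exp(-2τ)w_xx.
Substituting into the PDE and dividing by exp(-2τ): w_ττ - 4w_τ + 4w = 4w_xx - 4(w_τ - 2w) - 4w.
The lower-order terms cancel, leaving the standard wave equation w_ττ = 4w_xx.
Initial data for w: w(x,0) = u(x,0) = sin(4x); w_τ(x,0) = u_τ(x,0) + 2u(x,0) = 8sin(2x). The boundary conditions carry over: w(0,τ) = w(π,τ) = 0.
Solve for w:
  Using separation of variables w = X(x)T(τ):
  Eigenfunctions: sin(nx), n = 1, 2, 3, ...
  General solution: w(x, τ) = Σ [A_n cos(2n τ) + B_n sin(2n τ)] sin(nx)
  From w(x,0) = sin(4x): A_4=1. From w_τ(x,0) = 8sin(2x), using w_τ(x,0) = Σ ω_n B_n sin(nx) with ω_n = 2n: B_2 = 8/4 = 2.
Hence w(x,τ) = 2sin(2x)sin(4τ) + sin(4x)cos(8τ).
Transform back: u(x,τ) = exp(-2τ)w(x,τ).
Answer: u(x, τ) = 2exp(-2τ)sin(2x)sin(4τ) + exp(-2τ)sin(4x)cos(8τ)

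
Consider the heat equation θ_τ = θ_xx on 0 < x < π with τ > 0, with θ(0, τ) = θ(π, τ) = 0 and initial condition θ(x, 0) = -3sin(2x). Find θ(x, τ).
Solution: Separating variables: θ = Σ c_n exp(-n²τ) sin(nx). From θ(x,0) = -3sin(2x): c_2=-3.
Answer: θ(x, τ) = -3exp(-4τ)sin(2x)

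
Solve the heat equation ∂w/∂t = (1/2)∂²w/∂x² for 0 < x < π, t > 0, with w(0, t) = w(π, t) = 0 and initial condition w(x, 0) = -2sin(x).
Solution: Separating variables: w = Σ c_n exp(-n²t/2) sin(nx). From w(x,0) = -2sin(x): c_1=-2.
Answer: w(x, t) = -2exp(-t/2)sin(x)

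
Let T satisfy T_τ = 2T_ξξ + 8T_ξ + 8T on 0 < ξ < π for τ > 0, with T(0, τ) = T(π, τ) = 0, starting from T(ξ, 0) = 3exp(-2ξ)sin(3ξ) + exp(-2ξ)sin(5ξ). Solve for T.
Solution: Substitute T = exp(-2ξ)u, i.e. u = exp(2ξ)T.
By the product rule, T_ξ = exp(-2ξ)(u_ξ - 2u), T_ξξ = exp(-2ξ)(u_ξξ - 4u_ξ + 4u), T_τ = exp(-2ξ)u_τ.
Substituting into the PDE and dividing by exp(-2ξ): u_τ = 2(u_ξξ - 4u_ξ + 4u) + 8(u_ξ - 2u) + 8u.
The lower-order terms cancel, leaving the standard heat equation u_τ = 2u_ξξ.
Initial data for u: u(ξ,0) = exp(2ξ)T(ξ,0) = 3sin(3ξ) + sin(5ξ). The boundary conditions carry over: u(0,τ) = u(π,τ) = 0.
Solve for u:
  Using separation of variables u = X(ξ)G(τ):
  Eigenfunctions: sin(nξ), n = 1, 2, 3, ...
  General solution: u(ξ, τ) = Σ c_n sin(nξ) exp(-2n² τ)
  Matching u(ξ,0) = 3sin(3ξ) + sin(5ξ) term by term: c_3=3, c_5=1.
Hence u(ξ,τ) = 3exp(-18τ)sin(3ξ) + exp(-50τ)sin(5ξ).
Transform back: T(ξ,τ) = exp(-2ξ)u(ξ,τ).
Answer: T(ξ, τ) = 3exp(-2ξ)exp(-18τ)sin(3ξ) + exp(-2ξ)exp(-50τ)sin(5ξ)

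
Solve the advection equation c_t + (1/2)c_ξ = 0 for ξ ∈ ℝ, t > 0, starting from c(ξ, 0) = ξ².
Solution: By method of characteristics (waves move right with speed 1/2):
Along characteristics ξ - (1/2)t = const, c is constant, so c(ξ,t) = f(ξ - (1/2)t) with f = c(·, 0).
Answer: c(ξ, t) = (1/4)t² - tξ + ξ²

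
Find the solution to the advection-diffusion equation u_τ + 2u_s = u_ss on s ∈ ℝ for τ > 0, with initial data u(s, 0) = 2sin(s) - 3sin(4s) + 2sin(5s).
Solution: Moving frame: η = s - 2τ, σ = τ, u = w(η,σ), so u_τ = w_σ - 2w_η and u_ss = w_ηη.
Hence u_τ + 2u_s = w_σ and the PDE becomes the heat equation w_σ = w_ηη on η ∈ ℝ.
Initial data: w(η,0) = u(η,0) = 2sin(η) - 3sin(4η) + 2sin(5η). Each mode sin(nη) decays as exp(-n²σ) on ℝ, so w(η,σ) = Σ c_n exp(-n²σ) sin(nη) with c_1=2, c_4=-3, c_5=2: w(η,σ) = 2exp(-σ)sin(η) - 3exp(-16σ)sin(4η) + 2exp(-25σ)sin(5η).
Substituting back: u(s,τ) = w(s - 2τ, τ).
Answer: u(s, τ) = 2exp(-τ)sin(s - 2τ) - 3exp(-16τ)sin(4s - 8τ) + 2exp(-25τ)sin(5s - 10τ)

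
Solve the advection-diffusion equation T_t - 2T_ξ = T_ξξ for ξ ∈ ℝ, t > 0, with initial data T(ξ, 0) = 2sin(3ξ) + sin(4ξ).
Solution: Moving frame: η = ξ + 2t, σ = t, T = u(η,σ), so T_t = u_σ + 2u_η and T_ξξ = u_ηη.
Hence T_t - 2T_ξ = u_σ and the PDE becomes the heat equation u_σ = u_ηη on η ∈ ℝ.
Initial data: u(η,0) = T(η,0) = 2sin(3η) + sin(4η). Each mode sin(nη) decays as exp(-n²σ) on ℝ, so u(η,σ) = Σ c_n exp(-n²σ) sin(nη) with c_3=2, c_4=1: u(η,σ) = 2exp(-9σ)sin(3η) + exp(-16σ)sin(4η).
Substituting back: T(ξ,t) = u(ξ + 2t, t).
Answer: T(ξ, t) = 2exp(-9t)sin(6t + 3ξ) + exp(-16t)sin(8t + 4ξ)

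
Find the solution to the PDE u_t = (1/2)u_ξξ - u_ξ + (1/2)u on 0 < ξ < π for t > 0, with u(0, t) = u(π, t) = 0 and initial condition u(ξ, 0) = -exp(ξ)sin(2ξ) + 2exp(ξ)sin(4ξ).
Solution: Substitute u = exp(ξ)w, i.e. w = exp(-ξ)u.
By the product rule, u_ξ = exp(ξ)(w_ξ + w), u_ξξ = exp(ξ)(w_ξξ + 2w_ξ + w), u_t = exp(ξ)w_t.
Substituting into the PDE and dividing by exp(ξ): w_t = (1/2)(w_ξξ + 2w_ξ + w) - (w_ξ + w) + (1/2)w.
The lower-order terms cancel, leaving the standard heat equation w_t = (1/2)w_ξξ.
Initial data for w: w(ξ,0) = exp(-ξ)u(ξ,0) = -sin(2ξ) + 2sin(4ξ). The boundary conditions carry over: w(0,t) = w(π,t) = 0.
Solve for w:
  Using separation of variables w = X(ξ)T(t):
  Eigenfunctions: sin(nξ), n = 1, 2, 3, ...
  General solution: w(ξ, t) = Σ c_n sin(nξ) exp(-n² t/2)
  Matching w(ξ,0) = -sin(2ξ) + 2sin(4ξ) term by term: c_2=-1, c_4=2.
Hence w(ξ,t) = -exp(-2t)sin(2ξ) + 2exp(-8t)sin(4ξ).
Transform back: u(ξ,t) = exp(ξ)w(ξ,t).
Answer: u(ξ, t) = -exp(-2t)exp(ξ)sin(2ξ) + 2exp(-8t)exp(ξ)sin(4ξ)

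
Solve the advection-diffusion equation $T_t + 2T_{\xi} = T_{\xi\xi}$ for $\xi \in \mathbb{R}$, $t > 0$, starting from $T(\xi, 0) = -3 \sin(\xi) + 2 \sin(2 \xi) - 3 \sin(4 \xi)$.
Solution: Change to a moving frame: let $\eta = \xi - 2t$, $\sigma = t$ and write $T(\xi,t) = u(\eta,\sigma)$.
By the chain rule $T_t = u_{\sigma} - 2u_{\eta}$, $T_{\xi} = u_{\eta}$, $T_{\xi\xi} = u_{\eta\eta}$.
Then $T_t + 2T_{\xi} = u_{\sigma}$: the advection term cancels and the PDE becomes the heat equation $u_{\sigma} = u_{\eta\eta}$ on $\eta \in \mathbb{R}$.
Initial data: $u(\eta,0) = T(\eta,0) = -3 \sin(\eta) + 2 \sin(2 \eta) - 3 \sin(4 \eta)$.
On $\eta \in \mathbb{R}$ each mode satisfies $(\sin(n\eta))'' = -n^2 \sin(n\eta)$, so $e^{-n^2\sigma} \sin(n\eta)$ solves the heat equation; by superposition $u(\eta,\sigma) = \sum c_n e^{-n^2\sigma} \sin(n\eta)$.
Reading off the coefficients: $c_1=-3, c_2=2, c_4=-3$, so $u(\eta,\sigma) = -3 e^{-\sigma} \sin(\eta) + 2 e^{-4 \sigma} \sin(2 \eta) - 3 e^{-16 \sigma} \sin(4 \eta)$.
Substituting back $\eta = \xi - 2t$, $\sigma = t$: $T(\xi,t) = u(\xi - 2t, t)$.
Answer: $T(\xi, t) = -3 e^{-t} \sin(\xi - 2 t) + 2 e^{-4 t} \sin(2 \xi - 4 t) - 3 e^{-16 t} \sin(4 \xi - 8 t)$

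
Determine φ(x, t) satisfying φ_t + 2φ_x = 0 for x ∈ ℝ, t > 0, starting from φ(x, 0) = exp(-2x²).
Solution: By characteristics (dx/dt = 2), φ(x,t) = f(x - 2t) with f = φ(·, 0).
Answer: φ(x, t) = exp(-2(-2t + x)²)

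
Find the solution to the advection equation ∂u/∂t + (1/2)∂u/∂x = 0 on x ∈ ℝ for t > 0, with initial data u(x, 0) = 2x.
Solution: By method of characteristics (waves move right with speed 1/2):
Along characteristics x - (1/2)t = const, u is constant, so u(x,t) = f(x - (1/2)t) with f = u(·, 0).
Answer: u(x, t) = -t + 2x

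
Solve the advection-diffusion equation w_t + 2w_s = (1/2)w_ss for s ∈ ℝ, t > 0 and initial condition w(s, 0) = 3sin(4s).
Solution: Moving frame: η = s - 2t, σ = t, w = u(η,σ), so w_t = u_σ - 2u_η and w_ss = u_ηη.
Hence w_t + 2w_s = u_σ and the PDE becomes the heat equation u_σ = (1/2)u_ηη on η ∈ ℝ.
Initial data: u(η,0) = w(η,0) = 3sin(4η). Each mode sin(nη) decays as exp(-n²σ/2) on ℝ, so u(η,σ) = Σ c_n exp(-n²σ/2) sin(nη) with c_4=3: u(η,σ) = 3exp(-8σ)sin(4η).
Substituting back: w(s,t) = u(s - 2t, t).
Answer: w(s, t) = 3exp(-8t)sin(4s - 8t)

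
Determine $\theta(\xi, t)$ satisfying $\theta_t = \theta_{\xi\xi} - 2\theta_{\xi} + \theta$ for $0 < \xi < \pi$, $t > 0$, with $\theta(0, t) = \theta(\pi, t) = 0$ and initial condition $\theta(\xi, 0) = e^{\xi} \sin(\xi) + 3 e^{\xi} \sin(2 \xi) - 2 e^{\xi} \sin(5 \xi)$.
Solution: Substitute $\theta = e^{\xi}u$, i.e. $u = e^{-\xi}\theta$.
By the product rule, $\theta_{\xi} = e^{\xi}(u_{\xi} + u)$, $\theta_{\xi\xi} = e^{\xi}(u_{\xi\xi} + 2u_{\xi} + u)$, $\theta_t = e^{\xi}u_t$.
Substituting into the PDE and dividing by $e^{\xi}$: $u_t = (u_{\xi\xi} + 2u_{\xi} + u) - 2(u_{\xi} + u) + u$.
The lower-order terms cancel, leaving the standard heat equation $u_t = u_{\xi\xi}$.
Initial data for $u$: $u(\xi,0) = e^{-\xi}\theta(\xi,0) = \sin(\xi) + 3 \sin(2 \xi) - 2 \sin(5 \xi)$. The boundary conditions carry over: $u(0,t) = u(\pi,t) = 0$.
Solve for $u$:
  Using separation of variables $u = X(\xi)G(t)$:
  Eigenfunctions: $\sin(n\xi)$, $n = 1, 2, 3, \ldots$
  General solution: $u(\xi, t) = \sum c_n \sin(n\xi) e^{-n^2 t}$
  Matching $u(\xi,0) = \sin(\xi) + 3 \sin(2 \xi) - 2 \sin(5 \xi)$ term by term: $c_1=1, c_2=3, c_5=-2$.
Hence $u(\xi,t) = e^{-t} \sin(\xi) + 3 e^{-4 t} \sin(2 \xi) - 2 e^{-25 t} \sin(5 \xi)$.
Transform back: $\theta(\xi,t) = e^{\xi}u(\xi,t)$.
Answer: $\theta(\xi, t) = e^{\xi} e^{-t} \sin(\xi) + 3 e^{\xi} e^{-4 t} \sin(2 \xi) - 2 e^{\xi} e^{-25 t} \sin(5 \xi)$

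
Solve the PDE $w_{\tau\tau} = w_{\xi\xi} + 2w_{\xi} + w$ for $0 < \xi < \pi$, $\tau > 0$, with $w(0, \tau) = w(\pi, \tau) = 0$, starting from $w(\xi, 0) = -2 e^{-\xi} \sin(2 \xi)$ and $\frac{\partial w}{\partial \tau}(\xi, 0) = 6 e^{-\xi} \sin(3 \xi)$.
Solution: Substitute $w = e^{-\xi}u$.
Then $w_{\xi} = e^{-\xi}(u_{\xi} - u)$, $w_{\xi\xi} = e^{-\xi}(u_{\xi\xi} - 2u_{\xi} + u)$, $w_{\tau\tau} = e^{-\xi}u_{\tau\tau}$; substituting and dividing by $e^{-\xi}$, the lower-order terms cancel: $u_{\tau\tau} = u_{\xi\xi}$ (standard wave equation).
Data for $u$: $u(\xi,0) = e^{\xi}w(\xi,0) = -2 \sin(2 \xi)$; $u_{\tau}(\xi,0) = e^{\xi}w_{\tau}(\xi,0) = 6 \sin(3 \xi)$. The boundary conditions carry over: $u(0,\tau) = u(\pi,\tau) = 0$.
Separating variables: $u = \sum [A_n \cos(\omega_n \tau) + B_n \sin(\omega_n \tau)] \sin(n\xi)$, $\omega_n = n$. From ICs ($B_n$ = velocity coefficient / $\omega_n$): $A_2=-2, B_3=2$.
So $u(\xi,\tau) = -2 \sin(2 \xi) \cos(2 \tau) + 2 \sin(3 \xi) \sin(3 \tau)$, and $w(\xi,\tau) = e^{-\xi}u(\xi,\tau)$.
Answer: $w(\xi, \tau) = 2 e^{-\xi} \sin(3 \tau) \sin(3 \xi) - 2 e^{-\xi} \sin(2 \xi) \cos(2 \tau)$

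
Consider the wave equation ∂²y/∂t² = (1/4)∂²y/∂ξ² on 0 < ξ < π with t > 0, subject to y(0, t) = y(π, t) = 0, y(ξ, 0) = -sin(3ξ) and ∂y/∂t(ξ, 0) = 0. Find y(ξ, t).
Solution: Using separation of variables y = X(ξ)T(t):
Eigenfunctions: sin(nξ), n = 1, 2, 3, ...
General solution: y(ξ, t) = Σ [A_n cos(n t/2) + B_n sin(n t/2)] sin(nξ)
From y(ξ,0) = -sin(3ξ): A_3=-1. From y_t(ξ,0) = 0: all B_n = 0.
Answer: y(ξ, t) = -sin(3ξ)cos(3t/2)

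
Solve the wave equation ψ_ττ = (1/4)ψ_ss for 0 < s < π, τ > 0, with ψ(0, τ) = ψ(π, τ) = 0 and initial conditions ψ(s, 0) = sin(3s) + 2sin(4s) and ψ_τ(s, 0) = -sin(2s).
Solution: Using separation of variables ψ = X(s)T(τ):
Eigenfunctions: sin(ns), n = 1, 2, 3, ...
General solution: ψ(s, τ) = Σ [A_n cos(n τ/2) + B_n sin(n τ/2)] sin(ns)
From ψ(s,0) = sin(3s) + 2sin(4s): A_3=1, A_4=2. From ψ_τ(s,0) = -sin(2s), using ψ_τ(s,0) = Σ ω_n B_n sin(ns) with ω_n = n/2: B_2 = (-1)/1 = -1.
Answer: ψ(s, τ) = -sin(2s)sin(τ) + sin(3s)cos(3τ/2) + 2sin(4s)cos(2τ)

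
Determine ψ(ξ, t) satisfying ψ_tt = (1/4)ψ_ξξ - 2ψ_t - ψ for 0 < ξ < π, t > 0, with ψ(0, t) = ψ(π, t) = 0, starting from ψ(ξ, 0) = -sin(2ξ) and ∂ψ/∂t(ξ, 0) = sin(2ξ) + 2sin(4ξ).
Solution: Substitute ψ = exp(-t)u.
Then ψ_t = exp(-t)(u_t - u), ψ_tt = exp(-t)(u_tt - 2u_t + u), ψ_ξξ = exp(-t)u_ξξ; substituting and dividing by exp(-t), the lower-order terms cancel: u_tt = (1/4)u_ξξ (standard wave equation).
Data for u: u(ξ,0) = ψ(ξ,0) = -sin(2ξ); u_t(ξ,0) = ψ_t(ξ,0) + ψ(ξ,0) = 2sin(4ξ). The boundary conditions carry over: u(0,t) = u(π,t) = 0.
Separating variables: u = Σ [A_n cos(ω_n t) + B_n sin(ω_n t)] sin(nξ), ω_n = n/2. From ICs (B_n = velocity coefficient / ω_n): A_2=-1, B_4=1.
So u(ξ,t) = sin(2t)sin(4ξ) - sin(2ξ)cos(t), and ψ(ξ,t) = exp(-t)u(ξ,t).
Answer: ψ(ξ, t) = exp(-t)sin(2t)sin(4ξ) - exp(-t)sin(2ξ)cos(t)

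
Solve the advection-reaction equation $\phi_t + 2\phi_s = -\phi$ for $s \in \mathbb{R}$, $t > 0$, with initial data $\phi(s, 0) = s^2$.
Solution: Substitute $\phi = e^{-t}u$.
Then $\phi_t = e^{-t}(u_t - u)$, $\phi_s = e^{-t}u_s$; substituting and dividing by $e^{-t}$, the lower-order terms cancel: $u_t + 2u_s = 0$ (standard advection equation).
Data for $u$: $u(s,0) = \phi(s,0) = s^2$.
By characteristics ($ds/dt = 2$), $u(s,t) = f(s - 2t)$ with $f = u( \cdot , 0)$.
So $u(s,t) = s^2 - 4 s t + 4 t^2$, and $\phi(s,t) = e^{-t}u(s,t)$.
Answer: $\phi(s, t) = s^2 e^{-t} - 4 s t e^{-t} + 4 t^2 e^{-t}$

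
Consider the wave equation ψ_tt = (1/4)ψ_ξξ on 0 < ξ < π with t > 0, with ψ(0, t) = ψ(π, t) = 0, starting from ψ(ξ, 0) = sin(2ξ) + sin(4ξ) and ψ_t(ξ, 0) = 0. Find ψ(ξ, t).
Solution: Using separation of variables ψ = X(ξ)T(t):
Eigenfunctions: sin(nξ), n = 1, 2, 3, ...
General solution: ψ(ξ, t) = Σ [A_n cos(n t/2) + B_n sin(n t/2)] sin(nξ)
From ψ(ξ,0) = sin(2ξ) + sin(4ξ): A_2=1, A_4=1. From ψ_t(ξ,0) = 0: all B_n = 0.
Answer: ψ(ξ, t) = sin(2ξ)cos(t) + sin(4ξ)cos(2t)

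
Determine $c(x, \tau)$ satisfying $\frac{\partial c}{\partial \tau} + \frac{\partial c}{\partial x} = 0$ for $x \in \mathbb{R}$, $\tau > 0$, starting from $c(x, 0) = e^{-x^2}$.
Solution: By characteristics ($dx/d\tau = 1$), $c(x,\tau) = f(x - \tau)$ with $f = c( \cdot , 0)$.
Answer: $c(x, \tau) = e^{-(-\tau + x)^2}$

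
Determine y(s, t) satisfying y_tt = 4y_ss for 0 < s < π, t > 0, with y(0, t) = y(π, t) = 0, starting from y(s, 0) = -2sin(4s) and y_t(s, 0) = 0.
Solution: Separating variables: y = Σ [A_n cos(ω_n t) + B_n sin(ω_n t)] sin(ns), ω_n = 2n. From ICs: A_4=-2.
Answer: y(s, t) = -2sin(4s)cos(8t)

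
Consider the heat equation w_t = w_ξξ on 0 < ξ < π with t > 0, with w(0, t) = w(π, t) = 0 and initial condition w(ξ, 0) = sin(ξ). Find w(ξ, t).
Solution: Using separation of variables w = X(ξ)T(t):
Eigenfunctions: sin(nξ), n = 1, 2, 3, ...
General solution: w(ξ, t) = Σ c_n sin(nξ) exp(-n² t)
Matching w(ξ,0) = sin(ξ) term by term: c_1=1.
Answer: w(ξ, t) = exp(-t)sin(ξ)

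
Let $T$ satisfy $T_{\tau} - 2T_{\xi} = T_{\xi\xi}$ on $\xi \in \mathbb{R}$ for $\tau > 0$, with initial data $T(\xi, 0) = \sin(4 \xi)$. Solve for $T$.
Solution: Moving frame: $\eta = \xi + 2\tau$, $\sigma = \tau$, $T = u(\eta,\sigma)$, so $T_{\tau} = u_{\sigma} + 2u_{\eta}$ and $T_{\xi\xi} = u_{\eta\eta}$.
Hence $T_{\tau} - 2T_{\xi} = u_{\sigma}$ and the PDE becomes the heat equation $u_{\sigma} = u_{\eta\eta}$ on $\eta \in \mathbb{R}$.
Initial data: $u(\eta,0) = T(\eta,0) = \sin(4 \eta)$. Each mode $\sin(n\eta)$ decays as $e^{-n^2\sigma}$ on $\mathbb{R}$, so $u(\eta,\sigma) = \sum c_n e^{-n^2\sigma} \sin(n\eta)$ with $c_4=1$: $u(\eta,\sigma) = e^{-16 \sigma} \sin(4 \eta)$.
Substituting back: $T(\xi,\tau) = u(\xi + 2\tau, \tau)$.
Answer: $T(\xi, \tau) = e^{-16 \tau} \sin(8 \tau + 4 \xi)$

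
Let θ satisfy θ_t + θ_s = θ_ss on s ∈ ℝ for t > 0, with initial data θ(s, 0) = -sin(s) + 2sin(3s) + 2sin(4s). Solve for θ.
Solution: Moving frame: η = s - t, σ = t, θ = u(η,σ), so θ_t = u_σ - u_η and θ_ss = u_ηη.
Hence θ_t + θ_s = u_σ and the PDE becomes the heat equation u_σ = u_ηη on η ∈ ℝ.
Initial data: u(η,0) = θ(η,0) = -sin(η) + 2sin(3η) + 2sin(4η). Each mode sin(nη) decays as exp(-n²σ) on ℝ, so u(η,σ) = Σ c_n exp(-n²σ) sin(nη) with c_1=-1, c_3=2, c_4=2: u(η,σ) = -exp(-σ)sin(η) + 2exp(-9σ)sin(3η) + 2exp(-16σ)sin(4η).
Substituting back: θ(s,t) = u(s - t, t).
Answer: θ(s, t) = -exp(-t)sin(s - t) + 2exp(-9t)sin(3s - 3t) + 2exp(-16t)sin(4s - 4t)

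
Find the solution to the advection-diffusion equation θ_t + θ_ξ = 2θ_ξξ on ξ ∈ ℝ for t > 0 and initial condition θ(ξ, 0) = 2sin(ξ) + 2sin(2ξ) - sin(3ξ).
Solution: Change to a moving frame: let η = ξ - t, σ = t and write θ(ξ,t) = u(η,σ).
By the chain rule θ_t = u_σ - u_η, θ_ξ = u_η, θ_ξξ = u_ηη.
Then θ_t + θ_ξ = u_σ: the advection term cancels and the PDE becomes the heat equation u_σ = 2u_ηη on η ∈ ℝ.
Initial data: u(η,0) = θ(η,0) = 2sin(η) + 2sin(2η) - sin(3η).
On η ∈ ℝ each mode satisfies (sin(nη))″ = -n² sin(nη), so exp(-2n²σ) sin(nη) solves the heat equation; by superposition u(η,σ) = Σ c_n exp(-2n²σ) sin(nη).
Reading off the coefficients: c_1=2, c_2=2, c_3=-1, so u(η,σ) = 2exp(-2σ)sin(η) + 2exp(-8σ)sin(2η) - exp(-18σ)sin(3η).
Substituting back η = ξ - t, σ = t: θ(ξ,t) = u(ξ - t, t).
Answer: θ(ξ, t) = -2exp(-2t)sin(t - ξ) - 2exp(-8t)sin(2t - 2ξ) + exp(-18t)sin(3t - 3ξ)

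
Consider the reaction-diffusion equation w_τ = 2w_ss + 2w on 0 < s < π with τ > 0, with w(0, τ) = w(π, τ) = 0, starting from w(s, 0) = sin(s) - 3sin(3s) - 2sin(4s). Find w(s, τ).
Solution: Substitute w = exp(2τ)u, i.e. u = exp(-2τ)w.
By the product rule, w_τ = exp(2τ)(u_τ + 2u), w_ss = exp(2τ)u_ss.
Substituting into the PDE and dividing by exp(2τ): u_τ + 2u = 2u_ss + 2u.
The lower-order terms cancel, leaving the standard heat equation u_τ = 2u_ss.
Initial data for u: u(s,0) = w(s,0) = sin(s) - 3sin(3s) - 2sin(4s). The boundary conditions carry over: u(0,τ) = u(π,τ) = 0.
Solve for u:
  Using separation of variables u = X(s)T(τ):
  Eigenfunctions: sin(ns), n = 1, 2, 3, ...
  General solution: u(s, τ) = Σ c_n sin(ns) exp(-2n² τ)
  Matching u(s,0) = sin(s) - 3sin(3s) - 2sin(4s) term by term: c_1=1, c_3=-3, c_4=-2.
Hence u(s,τ) = exp(-2τ)sin(s) - 3exp(-18τ)sin(3s) - 2exp(-32τ)sin(4s).
Transform back: w(s,τ) = exp(2τ)u(s,τ).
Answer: w(s, τ) = sin(s) - 3exp(-16τ)sin(3s) - 2exp(-30τ)sin(4s)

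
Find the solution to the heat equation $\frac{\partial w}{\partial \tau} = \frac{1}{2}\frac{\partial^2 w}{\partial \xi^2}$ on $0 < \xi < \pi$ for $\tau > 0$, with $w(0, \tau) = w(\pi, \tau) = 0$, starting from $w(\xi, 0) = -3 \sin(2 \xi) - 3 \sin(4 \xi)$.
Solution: Using separation of variables $w = X(\xi)T(\tau)$:
Eigenfunctions: $\sin(n\xi)$, $n = 1, 2, 3, \ldots$
General solution: $w(\xi, \tau) = \sum c_n \sin(n\xi) e^{-n^2 \tau/2}$
Matching $w(\xi,0) = -3 \sin(2 \xi) - 3 \sin(4 \xi)$ term by term: $c_2=-3, c_4=-3$.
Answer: $w(\xi, \tau) = -3 e^{-2 \tau} \sin(2 \xi) - 3 e^{-8 \tau} \sin(4 \xi)$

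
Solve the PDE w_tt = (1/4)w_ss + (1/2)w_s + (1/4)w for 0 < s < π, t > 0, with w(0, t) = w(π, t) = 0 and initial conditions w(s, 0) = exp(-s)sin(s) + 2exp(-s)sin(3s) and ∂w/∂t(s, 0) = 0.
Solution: Substitute w = exp(-s)u.
Then w_s = exp(-s)(u_s - u), w_ss = exp(-s)(u_ss - 2u_s + u), w_tt = exp(-s)u_tt; substituting and dividing by exp(-s), the lower-order terms cancel: u_tt = (1/4)u_ss (standard wave equation).
Data for u: u(s,0) = exp(s)w(s,0) = sin(s) + 2sin(3s); u_t(s,0) = exp(s)w_t(s,0) = 0. The boundary conditions carry over: u(0,t) = u(π,t) = 0.
Separating variables: u = Σ [A_n cos(ω_n t) + B_n sin(ω_n t)] sin(ns), ω_n = n/2. From ICs: A_1=1, A_3=2.
So u(s,t) = sin(s)cos(t/2) + 2sin(3s)cos(3t/2), and w(s,t) = exp(-s)u(s,t).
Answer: w(s, t) = exp(-s)sin(s)cos(t/2) + 2exp(-s)sin(3s)cos(3t/2)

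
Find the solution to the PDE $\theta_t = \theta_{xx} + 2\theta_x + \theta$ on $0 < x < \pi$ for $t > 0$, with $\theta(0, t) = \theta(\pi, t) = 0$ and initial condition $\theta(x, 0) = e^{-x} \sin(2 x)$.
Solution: Substitute $\theta = e^{-x}u$, i.e. $u = e^{x}\theta$.
By the product rule, $\theta_x = e^{-x}(u_x - u)$, $\theta_{xx} = e^{-x}(u_{xx} - 2u_x + u)$, $\theta_t = e^{-x}u_t$.
Substituting into the PDE and dividing by $e^{-x}$: $u_t = (u_{xx} - 2u_x + u) + 2(u_x - u) + u$.
The lower-order terms cancel, leaving the standard heat equation $u_t = u_{xx}$.
Initial data for $u$: $u(x,0) = e^{x}\theta(x,0) = \sin(2 x)$. The boundary conditions carry over: $u(0,t) = u(\pi,t) = 0$.
Solve for $u$:
  Using separation of variables $u = X(x)G(t)$:
  Eigenfunctions: $\sin(nx)$, $n = 1, 2, 3, \ldots$
  General solution: $u(x, t) = \sum c_n \sin(nx) e^{-n^2 t}$
  Matching $u(x,0) = \sin(2 x)$ term by term: $c_2=1$.
Hence $u(x,t) = e^{-4 t} \sin(2 x)$.
Transform back: $\theta(x,t) = e^{-x}u(x,t)$.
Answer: $\theta(x, t) = e^{-4 t} e^{-x} \sin(2 x)$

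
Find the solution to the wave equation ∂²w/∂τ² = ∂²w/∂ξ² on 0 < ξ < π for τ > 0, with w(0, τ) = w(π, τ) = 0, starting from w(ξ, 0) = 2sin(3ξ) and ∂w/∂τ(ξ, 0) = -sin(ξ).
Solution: Separating variables: w = Σ [A_n cos(ω_n τ) + B_n sin(ω_n τ)] sin(nξ), ω_n = n. From ICs (B_n = velocity coefficient / ω_n): A_3=2, B_1=-1.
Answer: w(ξ, τ) = -sin(ξ)sin(τ) + 2sin(3ξ)cos(3τ)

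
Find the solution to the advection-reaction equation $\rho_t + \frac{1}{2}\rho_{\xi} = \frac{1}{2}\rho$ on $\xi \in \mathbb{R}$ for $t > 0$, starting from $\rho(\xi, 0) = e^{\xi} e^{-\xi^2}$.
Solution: Substitute $\rho = e^{\xi}u$, i.e. $u = e^{-\xi}\rho$.
By the product rule, $\rho_{\xi} = e^{\xi}(u_{\xi} + u)$, $\rho_t = e^{\xi}u_t$.
Substituting into the PDE and dividing by $e^{\xi}$: $u_t + \frac{1}{2}(u_{\xi} + u) = \frac{1}{2}u$.
The lower-order terms cancel, leaving the standard advection equation $u_t + \frac{1}{2}u_{\xi} = 0$.
Initial data for $u$: $u(\xi,0) = e^{-\xi}\rho(\xi,0) = e^{-\xi^2}$.
Solve for $u$:
  By method of characteristics (waves move right with speed 1/2):
  Along characteristics $\xi - \frac{1}{2}t =$ const, $u$ is constant, so $u(\xi,t) = f(\xi - \frac{1}{2}t)$ with $f = u( \cdot , 0)$.
Hence $u(\xi,t) = e^{-(-t/2 + \xi)^2}$.
Transform back: $\rho(\xi,t) = e^{\xi}u(\xi,t)$.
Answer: $\rho(\xi, t) = e^{\xi} e^{-(\xi - t/2)^2}$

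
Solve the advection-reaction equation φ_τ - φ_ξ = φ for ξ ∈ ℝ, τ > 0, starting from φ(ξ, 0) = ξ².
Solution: Substitute φ = exp(τ)u, i.e. u = exp(-τ)φ.
By the product rule, φ_τ = exp(τ)(u_τ + u), φ_ξ = exp(τ)u_ξ.
Substituting into the PDE and dividing by exp(τ): u_τ + u - u_ξ = u.
The lower-order terms cancel, leaving the standard advection equation u_τ - u_ξ = 0.
Initial data for u: u(ξ,0) = φ(ξ,0) = ξ².
Solve for u:
  By method of characteristics (waves move left with speed 1):
  Along characteristics ξ + τ = const, u is constant, so u(ξ,τ) = f(ξ + τ) with f = u(·, 0).
Hence u(ξ,τ) = ξ² + 2ξτ + τ².
Transform back: φ(ξ,τ) = exp(τ)u(ξ,τ).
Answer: φ(ξ, τ) = ξ²exp(τ) + 2ξτexp(τ) + τ²exp(τ)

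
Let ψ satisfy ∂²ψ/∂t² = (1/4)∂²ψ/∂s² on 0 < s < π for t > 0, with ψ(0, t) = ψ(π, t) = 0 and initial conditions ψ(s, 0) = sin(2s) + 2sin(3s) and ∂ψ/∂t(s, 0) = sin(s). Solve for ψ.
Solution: Separating variables: ψ = Σ [A_n cos(ω_n t) + B_n sin(ω_n t)] sin(ns), ω_n = n/2. From ICs (B_n = velocity coefficient / ω_n): A_2=1, A_3=2, B_1=2.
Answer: ψ(s, t) = 2sin(s)sin(t/2) + sin(2s)cos(t) + 2sin(3s)cos(3t/2)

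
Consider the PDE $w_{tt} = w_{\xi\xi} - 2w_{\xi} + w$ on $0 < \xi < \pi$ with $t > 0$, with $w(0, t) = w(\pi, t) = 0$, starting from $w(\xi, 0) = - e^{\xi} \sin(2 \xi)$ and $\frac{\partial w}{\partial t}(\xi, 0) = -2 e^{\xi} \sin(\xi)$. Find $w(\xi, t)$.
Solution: Substitute $w = e^{\xi}u$.
Then $w_{\xi} = e^{\xi}(u_{\xi} + u)$, $w_{\xi\xi} = e^{\xi}(u_{\xi\xi} + 2u_{\xi} + u)$, $w_{tt} = e^{\xi}u_{tt}$; substituting and dividing by $e^{\xi}$, the lower-order terms cancel: $u_{tt} = u_{\xi\xi}$ (standard wave equation).
Data for $u$: $u(\xi,0) = e^{-\xi}w(\xi,0) = - \sin(2 \xi)$; $u_t(\xi,0) = e^{-\xi}w_t(\xi,0) = -2 \sin(\xi)$. The boundary conditions carry over: $u(0,t) = u(\pi,t) = 0$.
Separating variables: $u = \sum [A_n \cos(\omega_n t) + B_n \sin(\omega_n t)] \sin(n\xi)$, $\omega_n = n$. From ICs ($B_n$ = velocity coefficient / $\omega_n$): $A_2=-1, B_1=-2$.
So $u(\xi,t) = -2 \sin(t) \sin(\xi) - \sin(2 \xi) \cos(2 t)$, and $w(\xi,t) = e^{\xi}u(\xi,t)$.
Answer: $w(\xi, t) = -2 e^{\xi} \sin(\xi) \sin(t) -  e^{\xi} \sin(2 \xi) \cos(2 t)$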